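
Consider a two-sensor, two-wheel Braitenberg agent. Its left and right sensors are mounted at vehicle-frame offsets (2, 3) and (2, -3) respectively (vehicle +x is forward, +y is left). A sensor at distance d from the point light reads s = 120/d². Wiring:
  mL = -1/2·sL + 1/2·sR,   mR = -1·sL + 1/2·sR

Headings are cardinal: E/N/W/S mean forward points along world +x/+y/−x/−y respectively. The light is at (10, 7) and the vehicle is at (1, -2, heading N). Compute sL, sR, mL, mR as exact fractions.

120/193 24/17 1296/3281 276/3281

left sensor world pos  = (-2, 0); dL² = 193
right sensor world pos = (4, 0); dR² = 85
sL = 120/193 = 120/193
sR = 120/85 = 24/17
mL = -1/2·sL + 1/2·sR = 1296/3281
mR = -1·sL + 1/2·sR = 276/3281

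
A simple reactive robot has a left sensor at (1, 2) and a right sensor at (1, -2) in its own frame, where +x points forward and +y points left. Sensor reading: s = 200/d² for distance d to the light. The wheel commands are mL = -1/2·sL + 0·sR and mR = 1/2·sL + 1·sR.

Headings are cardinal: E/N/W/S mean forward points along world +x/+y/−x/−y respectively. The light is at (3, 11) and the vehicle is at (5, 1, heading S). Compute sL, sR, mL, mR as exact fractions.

200/137 200/121 -100/137 39500/16577

left sensor world pos  = (7, 0); dL² = 137
right sensor world pos = (3, 0); dR² = 121
sL = 200/137 = 200/137
sR = 200/121 = 200/121
mL = -1/2·sL + 0·sR = -100/137
mR = 1/2·sL + 1·sR = 39500/16577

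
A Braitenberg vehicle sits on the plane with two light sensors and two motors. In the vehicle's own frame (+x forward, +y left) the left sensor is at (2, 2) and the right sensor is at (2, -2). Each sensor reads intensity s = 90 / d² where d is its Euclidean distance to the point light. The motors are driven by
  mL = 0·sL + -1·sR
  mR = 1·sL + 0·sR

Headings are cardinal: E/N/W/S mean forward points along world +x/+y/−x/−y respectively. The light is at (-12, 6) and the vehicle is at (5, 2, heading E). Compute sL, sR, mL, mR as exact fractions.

18/73 90/397 -90/397 18/73

left sensor world pos  = (7, 4); dL² = 365
right sensor world pos = (7, 0); dR² = 397
sL = 90/365 = 18/73
sR = 90/397 = 90/397
mL = 0·sL + -1·sR = -90/397
mR = 1·sL + 0·sR = 18/73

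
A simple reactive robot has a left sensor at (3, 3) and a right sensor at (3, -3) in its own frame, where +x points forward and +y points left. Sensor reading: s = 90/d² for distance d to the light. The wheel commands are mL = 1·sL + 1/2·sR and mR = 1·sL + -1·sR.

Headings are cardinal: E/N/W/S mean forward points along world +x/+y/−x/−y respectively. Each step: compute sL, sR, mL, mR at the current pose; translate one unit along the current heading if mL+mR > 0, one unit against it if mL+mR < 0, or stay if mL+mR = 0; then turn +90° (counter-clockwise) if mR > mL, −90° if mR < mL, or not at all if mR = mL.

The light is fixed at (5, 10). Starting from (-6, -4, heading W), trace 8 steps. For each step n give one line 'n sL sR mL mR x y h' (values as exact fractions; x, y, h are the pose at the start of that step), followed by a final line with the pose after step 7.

n=0: pose=(-6,-4,W); sL=18/97, sR=90/317; mL=10071/30749, mR=-3024/30749; mL+mR=7047/30749 → advance +1; mR−mL=-135/317 → turn -1·90°
n=1: pose=(-7,-4,N); sL=45/173, sR=45/101; mL=16875/34946, mR=-3240/17473; mL+mR=10395/34946 → advance +1; mR−mL=-135/202 → turn -1·90°
n=2: pose=(-7,-3,E); sL=90/181, sR=90/337; mL=38475/60997, mR=14040/60997; mL+mR=52515/60997 → advance +1; mR−mL=-135/337 → turn -1·90°
n=3: pose=(-6,-3,S); sL=9/32, sR=45/226; mL=1377/3616, mR=297/3616; mL+mR=837/1808 → advance +1; mR−mL=-135/452 → turn -1·90°
n=4: pose=(-6,-4,W); sL=18/97, sR=90/317; mL=10071/30749, mR=-3024/30749; mL+mR=7047/30749 → advance +1; mR−mL=-135/317 → turn -1·90°
n=5: pose=(-7,-4,N); sL=45/173, sR=45/101; mL=16875/34946, mR=-3240/17473; mL+mR=10395/34946 → advance +1; mR−mL=-135/202 → turn -1·90°
n=6: pose=(-7,-3,E); sL=90/181, sR=90/337; mL=38475/60997, mR=14040/60997; mL+mR=52515/60997 → advance +1; mR−mL=-135/337 → turn -1·90°
n=7: pose=(-6,-3,S); sL=9/32, sR=45/226; mL=1377/3616, mR=297/3616; mL+mR=837/1808 → advance +1; mR−mL=-135/452 → turn -1·90°

0 18/97 90/317 10071/30749 -3024/30749 -6 -4 W
1 45/173 45/101 16875/34946 -3240/17473 -7 -4 N
2 90/181 90/337 38475/60997 14040/60997 -7 -3 E
3 9/32 45/226 1377/3616 297/3616 -6 -3 S
4 18/97 90/317 10071/30749 -3024/30749 -6 -4 W
5 45/173 45/101 16875/34946 -3240/17473 -7 -4 N
6 90/181 90/337 38475/60997 14040/60997 -7 -3 E
7 9/32 45/226 1377/3616 297/3616 -6 -3 S
final -6 -4 W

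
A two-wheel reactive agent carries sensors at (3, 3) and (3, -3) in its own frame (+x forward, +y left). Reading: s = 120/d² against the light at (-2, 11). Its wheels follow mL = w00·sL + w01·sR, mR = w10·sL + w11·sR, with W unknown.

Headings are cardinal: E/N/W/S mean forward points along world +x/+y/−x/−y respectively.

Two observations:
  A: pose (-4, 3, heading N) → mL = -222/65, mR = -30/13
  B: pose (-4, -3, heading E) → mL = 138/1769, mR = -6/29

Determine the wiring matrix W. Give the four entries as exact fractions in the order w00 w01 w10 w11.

1/2 -1 0 -1/2

obs A: pose=(-4,3,N) → sL=12/5, sR=60/13, mL=-222/65, mR=-30/13
obs B: pose=(-4,-3,E) → sL=60/61, sR=12/29, mL=138/1769, mR=-6/29
sensor matrix S = [[12/5, 60/13], [60/61, 12/29]]; det S = -407808/114985
solve [mL_A; mL_B] = S·[w00; w01] and [mR_A; mR_B] = S·[w10; w11]:
  w00 = 1/2, w01 = -1, w10 = 0, w11 = -1/2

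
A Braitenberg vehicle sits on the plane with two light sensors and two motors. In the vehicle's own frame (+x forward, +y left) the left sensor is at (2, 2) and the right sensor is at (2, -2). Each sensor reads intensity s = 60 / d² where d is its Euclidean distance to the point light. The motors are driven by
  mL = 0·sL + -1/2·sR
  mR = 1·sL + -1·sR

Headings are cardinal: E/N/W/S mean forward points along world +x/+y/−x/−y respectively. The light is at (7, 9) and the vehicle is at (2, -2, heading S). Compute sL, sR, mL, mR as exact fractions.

30/89 30/109 -15/109 600/9701

left sensor world pos  = (4, -4); dL² = 178
right sensor world pos = (0, -4); dR² = 218
sL = 60/178 = 30/89
sR = 60/218 = 30/109
mL = 0·sL + -1/2·sR = -15/109
mR = 1·sL + -1·sR = 600/9701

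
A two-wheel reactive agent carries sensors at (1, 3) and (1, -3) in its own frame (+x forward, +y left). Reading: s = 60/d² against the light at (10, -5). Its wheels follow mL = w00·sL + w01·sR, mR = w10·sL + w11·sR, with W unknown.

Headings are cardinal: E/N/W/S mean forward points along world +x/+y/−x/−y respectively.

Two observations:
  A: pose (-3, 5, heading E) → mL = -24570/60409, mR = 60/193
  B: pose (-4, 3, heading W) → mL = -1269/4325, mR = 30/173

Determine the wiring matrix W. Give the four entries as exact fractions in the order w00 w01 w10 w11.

obs A: pose=(-3,5,E) → sL=60/313, sR=60/193, mL=-24570/60409, mR=60/193
obs B: pose=(-4,3,W) → sL=6/25, sR=30/173, mL=-1269/4325, mR=30/173
sensor matrix S = [[60/313, 60/193], [6/25, 30/173]]; det S = -2161728/52253785
solve [mL_A; mL_B] = S·[w00; w01] and [mR_A; mR_B] = S·[w10; w11]:
  w00 = -1/2, w01 = -1, w10 = 0, w11 = 1

-1/2 -1 0 1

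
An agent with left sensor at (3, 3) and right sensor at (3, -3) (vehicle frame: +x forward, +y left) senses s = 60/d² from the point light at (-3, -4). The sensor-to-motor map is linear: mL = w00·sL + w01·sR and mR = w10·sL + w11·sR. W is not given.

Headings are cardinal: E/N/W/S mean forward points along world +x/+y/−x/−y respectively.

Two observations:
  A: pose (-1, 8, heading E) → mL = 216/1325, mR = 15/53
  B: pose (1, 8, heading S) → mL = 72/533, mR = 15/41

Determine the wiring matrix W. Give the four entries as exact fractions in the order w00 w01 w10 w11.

-1/2 1/2 0 1/2

obs A: pose=(-1,8,E) → sL=6/25, sR=30/53, mL=216/1325, mR=15/53
obs B: pose=(1,8,S) → sL=6/13, sR=30/41, mL=72/533, mR=15/41
sensor matrix S = [[6/25, 30/53], [6/13, 30/41]]; det S = -12096/141245
solve [mL_A; mL_B] = S·[w00; w01] and [mR_A; mR_B] = S·[w10; w11]:
  w00 = -1/2, w01 = 1/2, w10 = 0, w11 = 1/2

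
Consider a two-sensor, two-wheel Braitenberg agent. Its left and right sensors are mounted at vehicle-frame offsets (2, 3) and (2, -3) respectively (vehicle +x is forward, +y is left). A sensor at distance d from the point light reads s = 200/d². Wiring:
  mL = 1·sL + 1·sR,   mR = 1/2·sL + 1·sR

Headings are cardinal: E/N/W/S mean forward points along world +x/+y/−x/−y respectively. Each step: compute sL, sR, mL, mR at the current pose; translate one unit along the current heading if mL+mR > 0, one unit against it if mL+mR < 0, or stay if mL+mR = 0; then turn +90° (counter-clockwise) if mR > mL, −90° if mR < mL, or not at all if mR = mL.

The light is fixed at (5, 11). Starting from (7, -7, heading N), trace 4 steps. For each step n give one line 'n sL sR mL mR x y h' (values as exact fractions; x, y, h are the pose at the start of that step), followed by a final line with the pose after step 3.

0 200/257 200/281 107600/72217 79500/72217 7 -7 N
1 50/53 25/52 3925/2756 2625/2756 7 -6 E
2 200/397 200/361 151600/143317 115500/143317 8 -6 S
3 100/221 100/113 33400/24973 27750/24973 8 -7 W
final 7 -7 N

n=0: pose=(7,-7,N); sL=200/257, sR=200/281; mL=107600/72217, mR=79500/72217; mL+mR=187100/72217 → advance +1; mR−mL=-100/257 → turn -1·90°
n=1: pose=(7,-6,E); sL=50/53, sR=25/52; mL=3925/2756, mR=2625/2756; mL+mR=3275/1378 → advance +1; mR−mL=-25/53 → turn -1·90°
n=2: pose=(8,-6,S); sL=200/397, sR=200/361; mL=151600/143317, mR=115500/143317; mL+mR=267100/143317 → advance +1; mR−mL=-100/397 → turn -1·90°
n=3: pose=(8,-7,W); sL=100/221, sR=100/113; mL=33400/24973, mR=27750/24973; mL+mR=61150/24973 → advance +1; mR−mL=-50/221 → turn -1·90°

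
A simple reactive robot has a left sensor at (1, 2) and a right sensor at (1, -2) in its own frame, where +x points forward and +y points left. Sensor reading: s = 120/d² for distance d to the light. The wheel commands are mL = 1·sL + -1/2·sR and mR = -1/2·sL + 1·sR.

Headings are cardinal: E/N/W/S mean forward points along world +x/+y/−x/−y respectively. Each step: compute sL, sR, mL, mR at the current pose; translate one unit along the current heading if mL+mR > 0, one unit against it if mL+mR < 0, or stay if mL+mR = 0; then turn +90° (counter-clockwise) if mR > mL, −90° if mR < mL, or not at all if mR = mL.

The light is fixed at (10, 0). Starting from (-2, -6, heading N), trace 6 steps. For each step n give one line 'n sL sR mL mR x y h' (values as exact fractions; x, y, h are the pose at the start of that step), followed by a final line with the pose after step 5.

n=0: pose=(-2,-6,N); sL=120/221, sR=24/25; mL=348/5525, mR=3804/5525; mL+mR=4152/5525 → advance +1; mR−mL=3456/5525 → turn +1·90°
n=1: pose=(-2,-5,W); sL=60/109, sR=60/89; mL=2070/9701, mR=3870/9701; mL+mR=5940/9701 → advance +1; mR−mL=1800/9701 → turn +1·90°
n=2: pose=(-3,-5,S); sL=120/157, sR=40/87; mL=7300/13659, mR=1060/13659; mL+mR=8360/13659 → advance +1; mR−mL=-2080/4553 → turn -1·90°
n=3: pose=(-3,-6,W); sL=6/13, sR=30/53; mL=123/689, mR=231/689; mL+mR=354/689 → advance +1; mR−mL=108/689 → turn +1·90°
n=4: pose=(-4,-6,S); sL=120/193, sR=24/61; mL=5004/11773, mR=972/11773; mL+mR=5976/11773 → advance +1; mR−mL=-4032/11773 → turn -1·90°
n=5: pose=(-4,-7,W); sL=20/51, sR=12/25; mL=194/1275, mR=362/1275; mL+mR=556/1275 → advance +1; mR−mL=56/425 → turn +1·90°

0 120/221 24/25 348/5525 3804/5525 -2 -6 N
1 60/109 60/89 2070/9701 3870/9701 -2 -5 W
2 120/157 40/87 7300/13659 1060/13659 -3 -5 S
3 6/13 30/53 123/689 231/689 -3 -6 W
4 120/193 24/61 5004/11773 972/11773 -4 -6 S
5 20/51 12/25 194/1275 362/1275 -4 -7 W
final -5 -7 S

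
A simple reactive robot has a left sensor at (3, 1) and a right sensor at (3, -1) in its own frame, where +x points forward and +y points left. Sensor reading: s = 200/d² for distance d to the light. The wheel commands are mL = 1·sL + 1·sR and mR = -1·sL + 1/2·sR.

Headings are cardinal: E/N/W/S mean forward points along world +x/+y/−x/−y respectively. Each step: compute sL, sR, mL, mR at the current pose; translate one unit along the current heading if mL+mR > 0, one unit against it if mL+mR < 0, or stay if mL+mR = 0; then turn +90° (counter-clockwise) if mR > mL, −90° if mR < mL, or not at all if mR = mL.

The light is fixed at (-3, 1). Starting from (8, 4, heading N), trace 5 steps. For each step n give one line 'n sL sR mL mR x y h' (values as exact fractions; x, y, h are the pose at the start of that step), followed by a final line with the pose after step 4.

n=0: pose=(8,4,N); sL=25/17, sR=10/9; mL=395/153, mR=-140/153; mL+mR=5/3 → advance +1; mR−mL=-535/153 → turn -1·90°
n=1: pose=(8,5,E); sL=200/221, sR=40/41; mL=17040/9061, mR=-3780/9061; mL+mR=60/41 → advance +1; mR−mL=-20820/9061 → turn -1·90°
n=2: pose=(9,5,S); sL=20/17, sR=100/61; mL=2920/1037, mR=-370/1037; mL+mR=150/61 → advance +1; mR−mL=-3290/1037 → turn -1·90°
n=3: pose=(9,4,W); sL=40/17, sR=200/97; mL=7280/1649, mR=-2180/1649; mL+mR=300/97 → advance +1; mR−mL=-9460/1649 → turn -1·90°
n=4: pose=(8,4,N); sL=25/17, sR=10/9; mL=395/153, mR=-140/153; mL+mR=5/3 → advance +1; mR−mL=-535/153 → turn -1·90°

0 25/17 10/9 395/153 -140/153 8 4 N
1 200/221 40/41 17040/9061 -3780/9061 8 5 E
2 20/17 100/61 2920/1037 -370/1037 9 5 S
3 40/17 200/97 7280/1649 -2180/1649 9 4 W
4 25/17 10/9 395/153 -140/153 8 4 N
final 8 5 E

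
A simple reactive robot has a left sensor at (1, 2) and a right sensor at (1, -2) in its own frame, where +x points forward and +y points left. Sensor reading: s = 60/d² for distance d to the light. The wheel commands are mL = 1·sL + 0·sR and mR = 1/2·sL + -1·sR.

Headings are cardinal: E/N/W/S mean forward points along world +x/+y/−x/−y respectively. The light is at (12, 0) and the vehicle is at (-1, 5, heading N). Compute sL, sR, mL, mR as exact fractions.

left sensor world pos  = (-3, 6); dL² = 261
right sensor world pos = (1, 6); dR² = 157
sL = 60/261 = 20/87
sR = 60/157 = 60/157
mL = 1·sL + 0·sR = 20/87
mR = 1/2·sL + -1·sR = -3650/13659

20/87 60/157 20/87 -3650/13659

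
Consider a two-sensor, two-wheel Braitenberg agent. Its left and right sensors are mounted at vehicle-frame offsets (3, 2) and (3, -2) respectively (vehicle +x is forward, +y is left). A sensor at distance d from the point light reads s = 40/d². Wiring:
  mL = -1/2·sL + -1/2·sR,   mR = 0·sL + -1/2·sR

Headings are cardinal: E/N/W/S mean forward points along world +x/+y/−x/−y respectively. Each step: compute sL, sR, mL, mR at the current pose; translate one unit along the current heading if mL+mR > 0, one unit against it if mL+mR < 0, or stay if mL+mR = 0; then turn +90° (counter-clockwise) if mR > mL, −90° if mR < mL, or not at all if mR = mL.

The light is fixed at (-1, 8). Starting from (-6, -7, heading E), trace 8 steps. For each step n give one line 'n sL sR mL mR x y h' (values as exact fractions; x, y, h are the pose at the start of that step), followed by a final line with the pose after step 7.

n=0: pose=(-6,-7,E); sL=40/173, sR=40/293; mL=-9320/50689, mR=-20/293; mL+mR=-12780/50689 → advance -1; mR−mL=20/173 → turn +1·90°
n=1: pose=(-7,-7,N); sL=5/26, sR=1/4; mL=-23/104, mR=-1/8; mL+mR=-9/26 → advance -1; mR−mL=5/52 → turn +1·90°
n=2: pose=(-7,-8,W); sL=8/81, sR=40/277; mL=-2728/22437, mR=-20/277; mL+mR=-4348/22437 → advance -1; mR−mL=4/81 → turn +1·90°
n=3: pose=(-6,-8,S); sL=4/37, sR=4/41; mL=-156/1517, mR=-2/41; mL+mR=-230/1517 → advance -1; mR−mL=2/37 → turn +1·90°
n=4: pose=(-6,-7,E); sL=40/173, sR=40/293; mL=-9320/50689, mR=-20/293; mL+mR=-12780/50689 → advance -1; mR−mL=20/173 → turn +1·90°
n=5: pose=(-7,-7,N); sL=5/26, sR=1/4; mL=-23/104, mR=-1/8; mL+mR=-9/26 → advance -1; mR−mL=5/52 → turn +1·90°
n=6: pose=(-7,-8,W); sL=8/81, sR=40/277; mL=-2728/22437, mR=-20/277; mL+mR=-4348/22437 → advance -1; mR−mL=4/81 → turn +1·90°
n=7: pose=(-6,-8,S); sL=4/37, sR=4/41; mL=-156/1517, mR=-2/41; mL+mR=-230/1517 → advance -1; mR−mL=2/37 → turn +1·90°

0 40/173 40/293 -9320/50689 -20/293 -6 -7 E
1 5/26 1/4 -23/104 -1/8 -7 -7 N
2 8/81 40/277 -2728/22437 -20/277 -7 -8 W
3 4/37 4/41 -156/1517 -2/41 -6 -8 S
4 40/173 40/293 -9320/50689 -20/293 -6 -7 E
5 5/26 1/4 -23/104 -1/8 -7 -7 N
6 8/81 40/277 -2728/22437 -20/277 -7 -8 W
7 4/37 4/41 -156/1517 -2/41 -6 -8 S
final -6 -7 E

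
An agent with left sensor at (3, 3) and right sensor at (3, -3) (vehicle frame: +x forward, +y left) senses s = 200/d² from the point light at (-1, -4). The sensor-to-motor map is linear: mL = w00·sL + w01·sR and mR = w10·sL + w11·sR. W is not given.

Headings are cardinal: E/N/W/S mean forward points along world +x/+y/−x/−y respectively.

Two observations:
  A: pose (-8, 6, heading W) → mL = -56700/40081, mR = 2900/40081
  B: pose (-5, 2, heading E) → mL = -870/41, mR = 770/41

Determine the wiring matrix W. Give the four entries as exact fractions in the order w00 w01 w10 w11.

obs A: pose=(-8,6,W) → sL=200/149, sR=200/269, mL=-56700/40081, mR=2900/40081
obs B: pose=(-5,2,E) → sL=100/41, sR=20, mL=-870/41, mR=770/41
sensor matrix S = [[200/149, 200/269], [100/41, 20]]; det S = 41136000/1643321
solve [mL_A; mL_B] = S·[w00; w01] and [mR_A; mR_B] = S·[w10; w11]:
  w00 = -1/2, w01 = -1, w10 = -1/2, w11 = 1

-1/2 -1 -1/2 1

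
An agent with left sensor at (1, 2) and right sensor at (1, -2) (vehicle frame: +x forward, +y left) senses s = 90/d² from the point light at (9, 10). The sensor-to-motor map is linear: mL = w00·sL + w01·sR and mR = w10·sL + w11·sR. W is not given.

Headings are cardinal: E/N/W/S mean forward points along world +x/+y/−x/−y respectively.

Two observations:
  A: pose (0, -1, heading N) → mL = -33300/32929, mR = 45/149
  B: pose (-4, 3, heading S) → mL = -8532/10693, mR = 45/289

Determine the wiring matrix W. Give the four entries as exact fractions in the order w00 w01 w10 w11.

-1 -1 0 1/2

obs A: pose=(0,-1,N) → sL=90/221, sR=90/149, mL=-33300/32929, mR=45/149
obs B: pose=(-4,3,S) → sL=18/37, sR=90/289, mL=-8532/10693, mR=45/289
sensor matrix S = [[90/221, 90/149], [18/37, 90/289]]; det S = -58812480/352109797
solve [mL_A; mL_B] = S·[w00; w01] and [mR_A; mR_B] = S·[w10; w11]:
  w00 = -1, w01 = -1, w10 = 0, w11 = 1/2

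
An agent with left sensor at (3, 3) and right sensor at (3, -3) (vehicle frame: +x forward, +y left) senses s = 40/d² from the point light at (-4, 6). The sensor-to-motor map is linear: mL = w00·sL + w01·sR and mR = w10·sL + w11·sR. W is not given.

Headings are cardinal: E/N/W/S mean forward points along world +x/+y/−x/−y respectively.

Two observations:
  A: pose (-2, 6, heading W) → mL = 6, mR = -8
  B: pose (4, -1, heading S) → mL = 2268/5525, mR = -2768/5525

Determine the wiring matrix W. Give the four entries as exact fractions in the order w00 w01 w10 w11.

1/2 1 -1 -1

obs A: pose=(-2,6,W) → sL=4, sR=4, mL=6, mR=-8
obs B: pose=(4,-1,S) → sL=40/221, sR=8/25, mL=2268/5525, mR=-2768/5525
sensor matrix S = [[4, 4], [40/221, 8/25]]; det S = 3072/5525
solve [mL_A; mL_B] = S·[w00; w01] and [mR_A; mR_B] = S·[w10; w11]:
  w00 = 1/2, w01 = 1, w10 = -1, w11 = -1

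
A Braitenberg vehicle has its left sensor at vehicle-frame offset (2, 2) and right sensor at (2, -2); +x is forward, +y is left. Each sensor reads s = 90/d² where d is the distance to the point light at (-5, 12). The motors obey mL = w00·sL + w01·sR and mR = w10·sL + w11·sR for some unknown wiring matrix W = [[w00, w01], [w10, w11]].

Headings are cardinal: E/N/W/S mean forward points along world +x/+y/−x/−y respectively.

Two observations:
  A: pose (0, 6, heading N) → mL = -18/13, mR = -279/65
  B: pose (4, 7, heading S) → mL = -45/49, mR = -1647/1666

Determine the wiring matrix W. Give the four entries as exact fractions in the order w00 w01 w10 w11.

0 -1 -1 -1/2

obs A: pose=(0,6,N) → sL=18/5, sR=18/13, mL=-18/13, mR=-279/65
obs B: pose=(4,7,S) → sL=9/17, sR=45/49, mL=-45/49, mR=-1647/1666
sensor matrix S = [[18/5, 18/13], [9/17, 45/49]]; det S = 27864/10829
solve [mL_A; mL_B] = S·[w00; w01] and [mR_A; mR_B] = S·[w10; w11]:
  w00 = 0, w01 = -1, w10 = -1, w11 = -1/2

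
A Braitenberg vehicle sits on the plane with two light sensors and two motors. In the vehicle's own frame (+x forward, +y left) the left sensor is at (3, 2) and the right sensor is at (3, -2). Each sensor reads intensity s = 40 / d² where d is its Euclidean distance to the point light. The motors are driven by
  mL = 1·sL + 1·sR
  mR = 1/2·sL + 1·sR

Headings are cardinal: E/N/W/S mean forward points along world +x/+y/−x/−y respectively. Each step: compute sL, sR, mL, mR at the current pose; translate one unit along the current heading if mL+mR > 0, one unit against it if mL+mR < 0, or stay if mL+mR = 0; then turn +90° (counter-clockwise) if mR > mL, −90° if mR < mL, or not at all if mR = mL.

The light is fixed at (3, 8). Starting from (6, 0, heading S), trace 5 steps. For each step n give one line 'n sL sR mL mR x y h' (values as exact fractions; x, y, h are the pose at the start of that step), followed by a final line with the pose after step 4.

0 20/73 20/61 2680/4453 2070/4453 6 0 S
1 40/121 40/49 6800/5929 5820/5929 6 -1 W
2 10/9 10/13 220/117 155/117 5 -1 N
3 40/61 8/25 1488/1525 988/1525 5 0 E
4 20/73 20/61 2680/4453 2070/4453 6 0 S
final 6 -1 W

n=0: pose=(6,0,S); sL=20/73, sR=20/61; mL=2680/4453, mR=2070/4453; mL+mR=4750/4453 → advance +1; mR−mL=-10/73 → turn -1·90°
n=1: pose=(6,-1,W); sL=40/121, sR=40/49; mL=6800/5929, mR=5820/5929; mL+mR=12620/5929 → advance +1; mR−mL=-20/121 → turn -1·90°
n=2: pose=(5,-1,N); sL=10/9, sR=10/13; mL=220/117, mR=155/117; mL+mR=125/39 → advance +1; mR−mL=-5/9 → turn -1·90°
n=3: pose=(5,0,E); sL=40/61, sR=8/25; mL=1488/1525, mR=988/1525; mL+mR=2476/1525 → advance +1; mR−mL=-20/61 → turn -1·90°
n=4: pose=(6,0,S); sL=20/73, sR=20/61; mL=2680/4453, mR=2070/4453; mL+mR=4750/4453 → advance +1; mR−mL=-10/73 → turn -1·90°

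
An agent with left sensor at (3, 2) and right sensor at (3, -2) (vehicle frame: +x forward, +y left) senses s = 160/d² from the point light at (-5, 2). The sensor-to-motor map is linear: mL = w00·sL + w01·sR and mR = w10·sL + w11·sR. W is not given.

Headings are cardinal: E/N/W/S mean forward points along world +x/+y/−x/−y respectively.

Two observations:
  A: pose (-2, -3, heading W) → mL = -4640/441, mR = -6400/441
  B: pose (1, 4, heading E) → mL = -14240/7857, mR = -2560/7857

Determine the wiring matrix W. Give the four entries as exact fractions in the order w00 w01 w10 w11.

obs A: pose=(-2,-3,W) → sL=160/49, sR=160/9, mL=-4640/441, mR=-6400/441
obs B: pose=(1,4,E) → sL=160/97, sR=160/81, mL=-14240/7857, mR=-2560/7857
sensor matrix S = [[160/49, 160/9], [160/97, 160/81]]; det S = -8806400/384993
solve [mL_A; mL_B] = S·[w00; w01] and [mR_A; mR_B] = S·[w10; w11]:
  w00 = -1/2, w01 = -1/2, w10 = 1, w11 = -1

-1/2 -1/2 1 -1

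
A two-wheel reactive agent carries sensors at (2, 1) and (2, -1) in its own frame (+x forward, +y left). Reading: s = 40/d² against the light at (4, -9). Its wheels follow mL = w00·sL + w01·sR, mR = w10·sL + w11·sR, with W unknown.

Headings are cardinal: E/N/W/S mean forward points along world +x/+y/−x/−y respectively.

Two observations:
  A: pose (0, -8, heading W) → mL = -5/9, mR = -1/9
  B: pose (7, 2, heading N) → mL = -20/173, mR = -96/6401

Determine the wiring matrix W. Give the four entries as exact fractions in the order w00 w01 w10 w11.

obs A: pose=(0,-8,W) → sL=10/9, sR=1, mL=-5/9, mR=-1/9
obs B: pose=(7,2,N) → sL=40/173, sR=8/37, mL=-20/173, mR=-96/6401
sensor matrix S = [[10/9, 1], [40/173, 8/37]]; det S = 520/57609
solve [mL_A; mL_B] = S·[w00; w01] and [mR_A; mR_B] = S·[w10; w11]:
  w00 = -1/2, w01 = 0, w10 = -1, w11 = 1

-1/2 0 -1 1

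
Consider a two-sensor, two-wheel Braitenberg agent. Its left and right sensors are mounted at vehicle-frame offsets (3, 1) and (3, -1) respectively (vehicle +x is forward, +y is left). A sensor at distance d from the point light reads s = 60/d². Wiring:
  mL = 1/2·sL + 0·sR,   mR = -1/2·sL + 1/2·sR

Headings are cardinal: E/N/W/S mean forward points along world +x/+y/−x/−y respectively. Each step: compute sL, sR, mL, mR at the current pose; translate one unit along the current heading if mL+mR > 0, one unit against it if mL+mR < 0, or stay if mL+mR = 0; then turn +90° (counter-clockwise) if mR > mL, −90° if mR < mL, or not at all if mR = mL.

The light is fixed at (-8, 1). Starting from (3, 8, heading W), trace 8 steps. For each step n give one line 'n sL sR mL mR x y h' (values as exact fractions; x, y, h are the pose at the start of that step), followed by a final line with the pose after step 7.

0 3/5 15/32 3/10 -21/320 3 8 W
1 60/181 60/221 30/181 -1200/40001 2 8 N
2 6/25 30/109 3/25 48/2725 2 9 E
3 60/169 12/25 30/169 264/4225 3 9 S
4 3/5 15/32 3/10 -21/320 3 8 W
5 60/181 60/221 30/181 -1200/40001 2 8 N
6 6/25 30/109 3/25 48/2725 2 9 E
7 60/169 12/25 30/169 264/4225 3 9 S
final 3 8 W

n=0: pose=(3,8,W); sL=3/5, sR=15/32; mL=3/10, mR=-21/320; mL+mR=15/64 → advance +1; mR−mL=-117/320 → turn -1·90°
n=1: pose=(2,8,N); sL=60/181, sR=60/221; mL=30/181, mR=-1200/40001; mL+mR=30/221 → advance +1; mR−mL=-7830/40001 → turn -1·90°
n=2: pose=(2,9,E); sL=6/25, sR=30/109; mL=3/25, mR=48/2725; mL+mR=15/109 → advance +1; mR−mL=-279/2725 → turn -1·90°
n=3: pose=(3,9,S); sL=60/169, sR=12/25; mL=30/169, mR=264/4225; mL+mR=6/25 → advance +1; mR−mL=-486/4225 → turn -1·90°
n=4: pose=(3,8,W); sL=3/5, sR=15/32; mL=3/10, mR=-21/320; mL+mR=15/64 → advance +1; mR−mL=-117/320 → turn -1·90°
n=5: pose=(2,8,N); sL=60/181, sR=60/221; mL=30/181, mR=-1200/40001; mL+mR=30/221 → advance +1; mR−mL=-7830/40001 → turn -1·90°
n=6: pose=(2,9,E); sL=6/25, sR=30/109; mL=3/25, mR=48/2725; mL+mR=15/109 → advance +1; mR−mL=-279/2725 → turn -1·90°
n=7: pose=(3,9,S); sL=60/169, sR=12/25; mL=30/169, mR=264/4225; mL+mR=6/25 → advance +1; mR−mL=-486/4225 → turn -1·90°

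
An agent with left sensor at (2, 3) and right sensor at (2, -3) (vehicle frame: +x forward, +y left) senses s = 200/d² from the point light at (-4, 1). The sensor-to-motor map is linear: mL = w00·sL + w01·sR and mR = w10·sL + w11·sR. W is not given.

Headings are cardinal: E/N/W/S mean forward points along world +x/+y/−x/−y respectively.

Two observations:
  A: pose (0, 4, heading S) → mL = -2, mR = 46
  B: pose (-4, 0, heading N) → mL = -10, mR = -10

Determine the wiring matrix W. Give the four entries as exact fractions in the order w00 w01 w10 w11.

obs A: pose=(0,4,S) → sL=4, sR=100, mL=-2, mR=46
obs B: pose=(-4,0,N) → sL=20, sR=20, mL=-10, mR=-10
sensor matrix S = [[4, 100], [20, 20]]; det S = -1920
solve [mL_A; mL_B] = S·[w00; w01] and [mR_A; mR_B] = S·[w10; w11]:
  w00 = -1/2, w01 = 0, w10 = -1, w11 = 1/2

-1/2 0 -1 1/2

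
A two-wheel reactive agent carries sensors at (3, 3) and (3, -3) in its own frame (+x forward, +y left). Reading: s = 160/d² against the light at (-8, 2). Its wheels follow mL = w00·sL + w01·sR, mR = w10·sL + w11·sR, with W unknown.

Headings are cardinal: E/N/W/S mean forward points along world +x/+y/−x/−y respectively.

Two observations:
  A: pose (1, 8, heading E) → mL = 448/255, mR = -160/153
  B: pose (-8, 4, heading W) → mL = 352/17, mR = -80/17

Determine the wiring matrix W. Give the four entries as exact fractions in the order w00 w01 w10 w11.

obs A: pose=(1,8,E) → sL=32/45, sR=160/153, mL=448/255, mR=-160/153
obs B: pose=(-8,4,W) → sL=16, sR=80/17, mL=352/17, mR=-80/17
sensor matrix S = [[32/45, 160/153], [16, 80/17]]; det S = -2048/153
solve [mL_A; mL_B] = S·[w00; w01] and [mR_A; mR_B] = S·[w10; w11]:
  w00 = 1, w01 = 1, w10 = 0, w11 = -1

1 1 0 -1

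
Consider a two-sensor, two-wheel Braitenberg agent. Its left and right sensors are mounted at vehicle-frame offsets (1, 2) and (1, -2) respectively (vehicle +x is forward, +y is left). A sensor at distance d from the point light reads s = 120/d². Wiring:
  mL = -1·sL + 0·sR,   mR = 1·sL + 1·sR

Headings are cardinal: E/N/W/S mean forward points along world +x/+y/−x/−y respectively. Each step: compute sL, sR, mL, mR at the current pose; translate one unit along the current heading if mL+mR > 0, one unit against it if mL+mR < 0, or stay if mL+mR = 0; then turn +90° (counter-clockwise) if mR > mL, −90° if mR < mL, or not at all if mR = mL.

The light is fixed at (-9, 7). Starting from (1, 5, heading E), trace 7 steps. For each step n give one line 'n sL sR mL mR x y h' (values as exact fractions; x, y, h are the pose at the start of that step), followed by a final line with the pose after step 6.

0 120/121 120/137 -120/121 30960/16577 1 5 E
1 60/41 12/17 -60/41 1512/697 2 5 N
2 120/109 120/101 -120/109 25200/11009 2 6 W
3 30/37 30/17 -30/37 1620/629 1 6 S
4 120/121 120/137 -120/121 30960/16577 1 5 E
5 60/41 12/17 -60/41 1512/697 2 5 N
6 120/109 120/101 -120/109 25200/11009 2 6 W
final 1 6 S

n=0: pose=(1,5,E); sL=120/121, sR=120/137; mL=-120/121, mR=30960/16577; mL+mR=120/137 → advance +1; mR−mL=47400/16577 → turn +1·90°
n=1: pose=(2,5,N); sL=60/41, sR=12/17; mL=-60/41, mR=1512/697; mL+mR=12/17 → advance +1; mR−mL=2532/697 → turn +1·90°
n=2: pose=(2,6,W); sL=120/109, sR=120/101; mL=-120/109, mR=25200/11009; mL+mR=120/101 → advance +1; mR−mL=37320/11009 → turn +1·90°
n=3: pose=(1,6,S); sL=30/37, sR=30/17; mL=-30/37, mR=1620/629; mL+mR=30/17 → advance +1; mR−mL=2130/629 → turn +1·90°
n=4: pose=(1,5,E); sL=120/121, sR=120/137; mL=-120/121, mR=30960/16577; mL+mR=120/137 → advance +1; mR−mL=47400/16577 → turn +1·90°
n=5: pose=(2,5,N); sL=60/41, sR=12/17; mL=-60/41, mR=1512/697; mL+mR=12/17 → advance +1; mR−mL=2532/697 → turn +1·90°
n=6: pose=(2,6,W); sL=120/109, sR=120/101; mL=-120/109, mR=25200/11009; mL+mR=120/101 → advance +1; mR−mL=37320/11009 → turn +1·90°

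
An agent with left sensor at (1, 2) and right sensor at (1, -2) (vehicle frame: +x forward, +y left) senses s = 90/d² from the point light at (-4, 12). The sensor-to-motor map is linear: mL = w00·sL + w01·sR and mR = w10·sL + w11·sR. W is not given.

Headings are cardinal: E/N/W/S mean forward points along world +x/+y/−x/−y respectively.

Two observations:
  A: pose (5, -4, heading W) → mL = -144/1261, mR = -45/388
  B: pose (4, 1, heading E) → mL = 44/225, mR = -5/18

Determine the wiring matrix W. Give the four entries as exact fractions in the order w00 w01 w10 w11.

1 -1 -1/2 0

obs A: pose=(5,-4,W) → sL=45/194, sR=9/26, mL=-144/1261, mR=-45/388
obs B: pose=(4,1,E) → sL=5/9, sR=9/25, mL=44/225, mR=-5/18
sensor matrix S = [[45/194, 9/26], [5/9, 9/25]]; det S = -686/6305
solve [mL_A; mL_B] = S·[w00; w01] and [mR_A; mR_B] = S·[w10; w11]:
  w00 = 1, w01 = -1, w10 = -1/2, w11 = 0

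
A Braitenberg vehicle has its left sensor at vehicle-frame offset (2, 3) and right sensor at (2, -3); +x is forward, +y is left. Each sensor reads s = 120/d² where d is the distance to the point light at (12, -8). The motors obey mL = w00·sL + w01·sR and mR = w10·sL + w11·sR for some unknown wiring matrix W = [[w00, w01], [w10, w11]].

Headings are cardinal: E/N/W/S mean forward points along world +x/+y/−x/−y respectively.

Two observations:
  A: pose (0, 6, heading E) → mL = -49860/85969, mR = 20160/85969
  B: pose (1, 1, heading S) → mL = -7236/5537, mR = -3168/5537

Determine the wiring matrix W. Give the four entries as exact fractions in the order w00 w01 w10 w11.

obs A: pose=(0,6,E) → sL=120/389, sR=120/221, mL=-49860/85969, mR=20160/85969
obs B: pose=(1,1,S) → sL=120/113, sR=24/49, mL=-7236/5537, mR=-3168/5537
sensor matrix S = [[120/389, 120/221], [120/113, 24/49]]; det S = -202556160/476010353
solve [mL_A; mL_B] = S·[w00; w01] and [mR_A; mR_B] = S·[w10; w11]:
  w00 = -1, w01 = -1/2, w10 = -1, w11 = 1

-1 -1/2 -1 1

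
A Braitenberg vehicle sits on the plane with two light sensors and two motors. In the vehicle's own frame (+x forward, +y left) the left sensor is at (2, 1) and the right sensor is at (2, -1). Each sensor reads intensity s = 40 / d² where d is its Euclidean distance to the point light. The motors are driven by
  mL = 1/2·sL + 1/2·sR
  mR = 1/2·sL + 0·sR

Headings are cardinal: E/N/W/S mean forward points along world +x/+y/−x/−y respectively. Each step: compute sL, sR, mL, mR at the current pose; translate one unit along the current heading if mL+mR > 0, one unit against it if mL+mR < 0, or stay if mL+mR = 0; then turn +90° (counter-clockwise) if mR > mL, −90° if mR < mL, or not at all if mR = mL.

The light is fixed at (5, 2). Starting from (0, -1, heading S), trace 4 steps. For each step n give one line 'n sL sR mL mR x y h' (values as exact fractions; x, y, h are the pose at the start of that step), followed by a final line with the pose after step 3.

n=0: pose=(0,-1,S); sL=40/41, sR=40/61; mL=2040/2501, mR=20/41; mL+mR=3260/2501 → advance +1; mR−mL=-20/61 → turn -1·90°
n=1: pose=(0,-2,W); sL=20/37, sR=20/29; mL=660/1073, mR=10/37; mL+mR=950/1073 → advance +1; mR−mL=-10/29 → turn -1·90°
n=2: pose=(-1,-2,N); sL=40/53, sR=40/29; mL=1640/1537, mR=20/53; mL+mR=2220/1537 → advance +1; mR−mL=-20/29 → turn -1·90°
n=3: pose=(-1,-1,E); sL=2, sR=5/4; mL=13/8, mR=1; mL+mR=21/8 → advance +1; mR−mL=-5/8 → turn -1·90°

0 40/41 40/61 2040/2501 20/41 0 -1 S
1 20/37 20/29 660/1073 10/37 0 -2 W
2 40/53 40/29 1640/1537 20/53 -1 -2 N
3 2 5/4 13/8 1 -1 -1 E
final 0 -1 S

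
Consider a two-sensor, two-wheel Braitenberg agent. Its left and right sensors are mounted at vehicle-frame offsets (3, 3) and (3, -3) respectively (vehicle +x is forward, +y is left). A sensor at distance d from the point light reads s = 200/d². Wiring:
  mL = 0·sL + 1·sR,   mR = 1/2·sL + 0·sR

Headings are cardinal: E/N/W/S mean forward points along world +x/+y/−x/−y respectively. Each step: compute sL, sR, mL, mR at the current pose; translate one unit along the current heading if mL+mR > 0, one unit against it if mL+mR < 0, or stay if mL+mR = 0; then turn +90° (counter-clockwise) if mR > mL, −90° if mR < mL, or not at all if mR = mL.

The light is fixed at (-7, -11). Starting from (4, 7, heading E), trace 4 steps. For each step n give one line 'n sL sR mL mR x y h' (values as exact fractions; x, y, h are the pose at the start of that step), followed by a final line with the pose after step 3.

0 200/637 200/421 200/421 100/637 4 7 E
1 4/9 100/153 100/153 2/9 5 7 S
2 200/277 200/481 200/481 100/277 5 6 W
3 25/58 50/149 50/149 25/116 4 6 N
final 4 7 E

n=0: pose=(4,7,E); sL=200/637, sR=200/421; mL=200/421, mR=100/637; mL+mR=169500/268177 → advance +1; mR−mL=-85300/268177 → turn -1·90°
n=1: pose=(5,7,S); sL=4/9, sR=100/153; mL=100/153, mR=2/9; mL+mR=134/153 → advance +1; mR−mL=-22/51 → turn -1·90°
n=2: pose=(5,6,W); sL=200/277, sR=200/481; mL=200/481, mR=100/277; mL+mR=103500/133237 → advance +1; mR−mL=-7300/133237 → turn -1·90°
n=3: pose=(4,6,N); sL=25/58, sR=50/149; mL=50/149, mR=25/116; mL+mR=9525/17284 → advance +1; mR−mL=-2075/17284 → turn -1·90°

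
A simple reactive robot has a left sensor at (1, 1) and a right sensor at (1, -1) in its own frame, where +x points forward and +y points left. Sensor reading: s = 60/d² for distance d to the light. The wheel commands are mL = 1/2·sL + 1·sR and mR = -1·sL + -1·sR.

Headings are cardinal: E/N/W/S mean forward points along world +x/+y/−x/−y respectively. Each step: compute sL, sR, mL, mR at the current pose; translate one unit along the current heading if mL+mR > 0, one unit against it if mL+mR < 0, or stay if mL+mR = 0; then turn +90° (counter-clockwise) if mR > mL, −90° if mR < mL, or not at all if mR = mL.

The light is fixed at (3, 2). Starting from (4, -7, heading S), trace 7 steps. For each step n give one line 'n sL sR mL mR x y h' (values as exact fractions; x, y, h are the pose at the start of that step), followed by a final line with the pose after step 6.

0 15/26 3/5 231/260 -153/130 4 -7 S
1 20/27 60/49 2110/1323 -2600/1323 4 -6 W
2 6/5 30/29 237/145 -324/145 5 -6 N
3 60/73 60/109 7650/7957 -10920/7957 5 -7 E
4 15/26 3/5 231/260 -153/130 4 -7 S
5 20/27 60/49 2110/1323 -2600/1323 4 -6 W
6 6/5 30/29 237/145 -324/145 5 -6 N
final 5 -7 E

n=0: pose=(4,-7,S); sL=15/26, sR=3/5; mL=231/260, mR=-153/130; mL+mR=-15/52 → advance -1; mR−mL=-537/260 → turn -1·90°
n=1: pose=(4,-6,W); sL=20/27, sR=60/49; mL=2110/1323, mR=-2600/1323; mL+mR=-10/27 → advance -1; mR−mL=-1570/441 → turn -1·90°
n=2: pose=(5,-6,N); sL=6/5, sR=30/29; mL=237/145, mR=-324/145; mL+mR=-3/5 → advance -1; mR−mL=-561/145 → turn -1·90°
n=3: pose=(5,-7,E); sL=60/73, sR=60/109; mL=7650/7957, mR=-10920/7957; mL+mR=-30/73 → advance -1; mR−mL=-18570/7957 → turn -1·90°
n=4: pose=(4,-7,S); sL=15/26, sR=3/5; mL=231/260, mR=-153/130; mL+mR=-15/52 → advance -1; mR−mL=-537/260 → turn -1·90°
n=5: pose=(4,-6,W); sL=20/27, sR=60/49; mL=2110/1323, mR=-2600/1323; mL+mR=-10/27 → advance -1; mR−mL=-1570/441 → turn -1·90°
n=6: pose=(5,-6,N); sL=6/5, sR=30/29; mL=237/145, mR=-324/145; mL+mR=-3/5 → advance -1; mR−mL=-561/145 → turn -1·90°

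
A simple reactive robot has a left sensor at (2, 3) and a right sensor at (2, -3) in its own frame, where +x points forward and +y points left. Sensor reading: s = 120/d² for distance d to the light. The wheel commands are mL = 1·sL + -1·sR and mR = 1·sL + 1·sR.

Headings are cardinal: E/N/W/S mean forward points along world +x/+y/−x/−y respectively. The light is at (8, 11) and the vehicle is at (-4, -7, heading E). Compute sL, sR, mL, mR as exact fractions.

24/65 120/541 5184/35165 20784/35165

left sensor world pos  = (-2, -4); dL² = 325
right sensor world pos = (-2, -10); dR² = 541
sL = 120/325 = 24/65
sR = 120/541 = 120/541
mL = 1·sL + -1·sR = 5184/35165
mR = 1·sL + 1·sR = 20784/35165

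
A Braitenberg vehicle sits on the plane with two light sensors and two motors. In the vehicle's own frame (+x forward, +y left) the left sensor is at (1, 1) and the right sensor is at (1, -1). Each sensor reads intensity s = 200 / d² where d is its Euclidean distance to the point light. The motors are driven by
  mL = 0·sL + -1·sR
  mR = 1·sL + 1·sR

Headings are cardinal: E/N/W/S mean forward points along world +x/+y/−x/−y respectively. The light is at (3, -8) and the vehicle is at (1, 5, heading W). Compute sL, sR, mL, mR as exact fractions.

left sensor world pos  = (0, 4); dL² = 153
right sensor world pos = (0, 6); dR² = 205
sL = 200/153 = 200/153
sR = 200/205 = 40/41
mL = 0·sL + -1·sR = -40/41
mR = 1·sL + 1·sR = 14320/6273

200/153 40/41 -40/41 14320/6273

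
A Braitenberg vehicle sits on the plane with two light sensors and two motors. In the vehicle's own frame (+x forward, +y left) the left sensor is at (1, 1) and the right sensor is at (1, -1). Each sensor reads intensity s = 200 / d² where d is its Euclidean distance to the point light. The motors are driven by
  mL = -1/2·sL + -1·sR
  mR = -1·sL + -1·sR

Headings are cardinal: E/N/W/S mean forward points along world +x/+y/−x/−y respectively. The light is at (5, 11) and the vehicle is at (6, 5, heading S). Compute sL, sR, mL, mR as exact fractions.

200/53 200/49 -15500/2597 -20400/2597

left sensor world pos  = (7, 4); dL² = 53
right sensor world pos = (5, 4); dR² = 49
sL = 200/53 = 200/53
sR = 200/49 = 200/49
mL = -1/2·sL + -1·sR = -15500/2597
mR = -1·sL + -1·sR = -20400/2597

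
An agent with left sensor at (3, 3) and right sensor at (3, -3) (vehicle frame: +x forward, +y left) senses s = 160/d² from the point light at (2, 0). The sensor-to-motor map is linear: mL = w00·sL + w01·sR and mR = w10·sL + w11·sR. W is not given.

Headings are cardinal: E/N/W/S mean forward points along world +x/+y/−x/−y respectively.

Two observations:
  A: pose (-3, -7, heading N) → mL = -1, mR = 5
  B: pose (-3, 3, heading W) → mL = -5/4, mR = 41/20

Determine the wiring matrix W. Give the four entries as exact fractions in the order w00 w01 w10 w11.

-1/2 0 1/2 1/2

obs A: pose=(-3,-7,N) → sL=2, sR=8, mL=-1, mR=5
obs B: pose=(-3,3,W) → sL=5/2, sR=8/5, mL=-5/4, mR=41/20
sensor matrix S = [[2, 8], [5/2, 8/5]]; det S = -84/5
solve [mL_A; mL_B] = S·[w00; w01] and [mR_A; mR_B] = S·[w10; w11]:
  w00 = -1/2, w01 = 0, w10 = 1/2, w11 = 1/2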